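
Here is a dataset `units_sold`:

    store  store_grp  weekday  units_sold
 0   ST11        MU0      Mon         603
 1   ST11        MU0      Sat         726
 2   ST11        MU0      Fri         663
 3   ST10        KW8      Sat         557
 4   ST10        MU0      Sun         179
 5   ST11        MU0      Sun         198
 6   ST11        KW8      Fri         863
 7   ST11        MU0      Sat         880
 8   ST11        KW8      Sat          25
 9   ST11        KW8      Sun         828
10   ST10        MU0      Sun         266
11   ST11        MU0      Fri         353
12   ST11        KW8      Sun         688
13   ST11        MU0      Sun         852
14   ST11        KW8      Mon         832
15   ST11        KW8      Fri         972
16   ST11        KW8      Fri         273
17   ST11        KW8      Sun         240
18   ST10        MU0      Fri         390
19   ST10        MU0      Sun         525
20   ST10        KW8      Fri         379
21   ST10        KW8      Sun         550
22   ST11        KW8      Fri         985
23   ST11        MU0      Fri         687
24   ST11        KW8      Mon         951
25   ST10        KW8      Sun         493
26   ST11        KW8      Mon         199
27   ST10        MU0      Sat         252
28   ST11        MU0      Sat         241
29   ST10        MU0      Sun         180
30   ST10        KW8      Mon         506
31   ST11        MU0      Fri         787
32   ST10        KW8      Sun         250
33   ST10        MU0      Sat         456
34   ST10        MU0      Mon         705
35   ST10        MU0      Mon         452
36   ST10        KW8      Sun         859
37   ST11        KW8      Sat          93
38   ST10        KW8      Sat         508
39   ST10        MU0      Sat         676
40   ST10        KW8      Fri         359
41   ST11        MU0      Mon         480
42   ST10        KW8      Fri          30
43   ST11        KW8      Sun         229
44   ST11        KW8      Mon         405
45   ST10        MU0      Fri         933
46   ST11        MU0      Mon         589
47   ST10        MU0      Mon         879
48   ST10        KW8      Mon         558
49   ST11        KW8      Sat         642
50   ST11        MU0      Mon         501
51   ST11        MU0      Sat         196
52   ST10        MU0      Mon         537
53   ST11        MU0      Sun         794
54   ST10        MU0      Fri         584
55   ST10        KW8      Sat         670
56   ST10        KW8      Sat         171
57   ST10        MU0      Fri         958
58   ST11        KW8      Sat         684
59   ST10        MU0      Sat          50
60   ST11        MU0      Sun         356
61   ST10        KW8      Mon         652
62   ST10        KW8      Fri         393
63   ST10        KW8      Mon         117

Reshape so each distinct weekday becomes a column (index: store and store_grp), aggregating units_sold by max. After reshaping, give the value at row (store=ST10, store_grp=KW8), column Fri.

393

Rows with store=ST10, store_grp=KW8 and weekday=Fri: units_sold values are 379, 359, 30, 393.
max(379, 359, 30, 393) = 393.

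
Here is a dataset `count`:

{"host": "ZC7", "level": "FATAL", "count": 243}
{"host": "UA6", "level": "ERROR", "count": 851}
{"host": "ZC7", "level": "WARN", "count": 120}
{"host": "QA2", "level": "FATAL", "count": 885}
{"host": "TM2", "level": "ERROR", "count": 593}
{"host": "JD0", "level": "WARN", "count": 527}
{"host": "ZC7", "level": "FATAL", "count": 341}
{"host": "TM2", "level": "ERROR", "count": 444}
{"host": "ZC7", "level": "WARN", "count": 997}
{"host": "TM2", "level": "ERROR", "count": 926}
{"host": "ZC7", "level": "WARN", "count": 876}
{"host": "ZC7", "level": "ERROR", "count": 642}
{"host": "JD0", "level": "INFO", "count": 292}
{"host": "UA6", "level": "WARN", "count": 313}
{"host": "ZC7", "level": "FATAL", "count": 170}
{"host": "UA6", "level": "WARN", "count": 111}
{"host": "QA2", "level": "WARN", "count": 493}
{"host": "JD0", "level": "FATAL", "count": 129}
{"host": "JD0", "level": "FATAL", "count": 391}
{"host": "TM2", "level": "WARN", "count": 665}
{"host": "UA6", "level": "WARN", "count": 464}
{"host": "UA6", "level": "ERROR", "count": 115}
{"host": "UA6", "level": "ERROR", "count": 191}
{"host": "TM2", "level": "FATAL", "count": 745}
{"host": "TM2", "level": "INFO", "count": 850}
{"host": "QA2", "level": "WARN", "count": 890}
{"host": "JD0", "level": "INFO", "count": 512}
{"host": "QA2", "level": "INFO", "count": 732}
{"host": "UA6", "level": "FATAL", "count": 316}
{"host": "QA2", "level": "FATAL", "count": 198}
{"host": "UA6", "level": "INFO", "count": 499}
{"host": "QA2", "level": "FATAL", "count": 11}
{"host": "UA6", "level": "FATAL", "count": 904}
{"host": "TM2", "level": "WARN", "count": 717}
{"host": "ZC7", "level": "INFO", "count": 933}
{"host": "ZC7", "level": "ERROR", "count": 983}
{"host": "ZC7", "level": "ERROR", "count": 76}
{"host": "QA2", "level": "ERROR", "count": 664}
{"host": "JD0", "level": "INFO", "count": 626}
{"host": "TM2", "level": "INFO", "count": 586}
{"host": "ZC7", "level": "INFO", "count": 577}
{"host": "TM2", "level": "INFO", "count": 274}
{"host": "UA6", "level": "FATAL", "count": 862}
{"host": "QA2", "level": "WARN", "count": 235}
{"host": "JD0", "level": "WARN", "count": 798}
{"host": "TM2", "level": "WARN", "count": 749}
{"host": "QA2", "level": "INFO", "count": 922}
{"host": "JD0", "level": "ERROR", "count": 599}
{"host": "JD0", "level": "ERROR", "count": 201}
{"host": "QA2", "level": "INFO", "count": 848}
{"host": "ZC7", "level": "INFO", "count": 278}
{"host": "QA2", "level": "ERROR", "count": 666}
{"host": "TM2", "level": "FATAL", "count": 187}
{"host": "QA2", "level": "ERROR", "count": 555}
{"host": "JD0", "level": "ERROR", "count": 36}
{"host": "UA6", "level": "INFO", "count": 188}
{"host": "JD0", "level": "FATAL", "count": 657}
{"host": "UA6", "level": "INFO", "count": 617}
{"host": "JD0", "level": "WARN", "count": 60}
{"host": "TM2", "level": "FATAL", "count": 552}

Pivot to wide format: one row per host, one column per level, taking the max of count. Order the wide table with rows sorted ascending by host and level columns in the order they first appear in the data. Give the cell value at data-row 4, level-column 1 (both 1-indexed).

With rows sorted ascending by host, row 4 is host=UA6. level columns in first-appearance order: FATAL, ERROR, WARN, INFO; column 1 is FATAL.
Long rows with host=UA6, level=FATAL: max(316, 904, 862) = 904.

904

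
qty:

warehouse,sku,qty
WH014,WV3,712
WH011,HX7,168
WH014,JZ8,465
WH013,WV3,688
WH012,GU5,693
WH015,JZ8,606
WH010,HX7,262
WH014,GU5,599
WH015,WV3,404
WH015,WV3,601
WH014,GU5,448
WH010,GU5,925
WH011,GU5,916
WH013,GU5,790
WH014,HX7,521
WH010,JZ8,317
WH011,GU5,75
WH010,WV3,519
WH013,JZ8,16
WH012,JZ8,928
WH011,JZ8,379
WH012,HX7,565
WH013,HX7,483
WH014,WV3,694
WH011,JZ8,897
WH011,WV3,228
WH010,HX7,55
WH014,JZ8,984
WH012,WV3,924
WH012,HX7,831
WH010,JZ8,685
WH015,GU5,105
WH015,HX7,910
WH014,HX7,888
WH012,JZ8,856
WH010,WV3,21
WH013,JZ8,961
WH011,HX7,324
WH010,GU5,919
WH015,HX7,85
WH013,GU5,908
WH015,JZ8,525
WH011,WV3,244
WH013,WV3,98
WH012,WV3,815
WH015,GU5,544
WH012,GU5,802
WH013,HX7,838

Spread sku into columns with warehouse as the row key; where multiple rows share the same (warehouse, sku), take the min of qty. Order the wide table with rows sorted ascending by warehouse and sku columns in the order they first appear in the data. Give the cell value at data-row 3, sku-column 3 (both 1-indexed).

With rows sorted ascending by warehouse, row 3 is warehouse=WH012. sku columns in first-appearance order: WV3, HX7, JZ8, GU5; column 3 is JZ8.
Long rows with warehouse=WH012, sku=JZ8: min(928, 856) = 856.

856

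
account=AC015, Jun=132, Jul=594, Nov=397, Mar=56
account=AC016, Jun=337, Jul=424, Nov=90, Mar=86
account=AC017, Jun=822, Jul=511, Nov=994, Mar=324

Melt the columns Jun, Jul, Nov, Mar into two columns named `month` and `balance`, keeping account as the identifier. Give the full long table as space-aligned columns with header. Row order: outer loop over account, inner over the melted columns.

account  month  balance
AC015    Jun    132    
AC015    Jul    594    
AC015    Nov    397    
AC015    Mar    56     
AC016    Jun    337    
AC016    Jul    424    
AC016    Nov    90     
AC016    Mar    86     
AC017    Jun    822    
AC017    Jul    511    
AC017    Nov    994    
AC017    Mar    324    

Each (account, column) pair becomes one row: 3 × 4 = 12 rows.
For example, (AC015, Jun) → balance=132.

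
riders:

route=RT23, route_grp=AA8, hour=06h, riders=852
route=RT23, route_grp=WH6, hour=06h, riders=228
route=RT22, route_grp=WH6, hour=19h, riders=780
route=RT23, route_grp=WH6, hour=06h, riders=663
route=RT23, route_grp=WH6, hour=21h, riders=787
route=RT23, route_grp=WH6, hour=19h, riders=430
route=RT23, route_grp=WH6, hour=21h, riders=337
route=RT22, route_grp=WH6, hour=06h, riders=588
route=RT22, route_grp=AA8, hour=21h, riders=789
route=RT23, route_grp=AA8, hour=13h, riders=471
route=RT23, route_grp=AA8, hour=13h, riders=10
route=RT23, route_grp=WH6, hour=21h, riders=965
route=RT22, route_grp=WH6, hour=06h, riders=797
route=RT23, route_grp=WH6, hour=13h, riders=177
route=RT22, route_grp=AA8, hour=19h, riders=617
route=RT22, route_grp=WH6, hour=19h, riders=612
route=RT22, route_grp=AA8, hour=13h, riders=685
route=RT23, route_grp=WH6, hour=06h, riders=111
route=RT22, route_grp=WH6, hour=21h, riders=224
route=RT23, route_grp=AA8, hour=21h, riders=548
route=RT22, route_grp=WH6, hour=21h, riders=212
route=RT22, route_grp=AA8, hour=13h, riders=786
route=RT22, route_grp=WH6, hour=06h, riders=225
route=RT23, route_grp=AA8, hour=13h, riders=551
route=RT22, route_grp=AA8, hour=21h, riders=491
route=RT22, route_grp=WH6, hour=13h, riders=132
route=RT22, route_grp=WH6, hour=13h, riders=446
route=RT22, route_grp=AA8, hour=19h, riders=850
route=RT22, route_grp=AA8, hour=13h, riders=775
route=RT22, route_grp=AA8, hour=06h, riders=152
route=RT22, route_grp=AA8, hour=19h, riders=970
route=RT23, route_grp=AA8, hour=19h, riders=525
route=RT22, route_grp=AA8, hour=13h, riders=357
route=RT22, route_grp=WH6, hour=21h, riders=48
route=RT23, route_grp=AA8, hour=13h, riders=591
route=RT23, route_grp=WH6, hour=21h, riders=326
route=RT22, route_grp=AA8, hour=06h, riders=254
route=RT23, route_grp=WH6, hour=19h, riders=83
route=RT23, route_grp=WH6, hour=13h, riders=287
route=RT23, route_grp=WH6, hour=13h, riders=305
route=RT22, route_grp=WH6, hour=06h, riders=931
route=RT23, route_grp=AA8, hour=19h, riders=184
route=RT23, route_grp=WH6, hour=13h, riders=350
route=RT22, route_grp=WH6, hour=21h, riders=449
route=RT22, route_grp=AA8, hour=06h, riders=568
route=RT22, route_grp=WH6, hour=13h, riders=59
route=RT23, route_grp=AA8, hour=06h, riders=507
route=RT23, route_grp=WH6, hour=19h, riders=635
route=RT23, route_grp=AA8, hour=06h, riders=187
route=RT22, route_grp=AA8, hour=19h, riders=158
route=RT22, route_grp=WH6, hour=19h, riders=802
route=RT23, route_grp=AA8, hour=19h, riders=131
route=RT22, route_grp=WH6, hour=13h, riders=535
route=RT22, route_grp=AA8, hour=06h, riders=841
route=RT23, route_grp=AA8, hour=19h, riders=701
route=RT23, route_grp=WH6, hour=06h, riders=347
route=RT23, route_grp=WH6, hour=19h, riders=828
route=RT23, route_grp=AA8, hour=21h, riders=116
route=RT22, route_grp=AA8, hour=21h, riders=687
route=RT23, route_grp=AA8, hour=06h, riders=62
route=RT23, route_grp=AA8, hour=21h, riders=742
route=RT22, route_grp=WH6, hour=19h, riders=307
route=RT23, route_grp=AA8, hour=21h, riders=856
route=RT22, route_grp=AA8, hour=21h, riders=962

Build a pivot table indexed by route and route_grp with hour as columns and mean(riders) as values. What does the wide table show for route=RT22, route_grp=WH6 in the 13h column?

293

Rows with route=RT22, route_grp=WH6 and hour=13h: riders values are 132, 446, 59, 535.
(132 + 446 + 59 + 535) / 4 = 293.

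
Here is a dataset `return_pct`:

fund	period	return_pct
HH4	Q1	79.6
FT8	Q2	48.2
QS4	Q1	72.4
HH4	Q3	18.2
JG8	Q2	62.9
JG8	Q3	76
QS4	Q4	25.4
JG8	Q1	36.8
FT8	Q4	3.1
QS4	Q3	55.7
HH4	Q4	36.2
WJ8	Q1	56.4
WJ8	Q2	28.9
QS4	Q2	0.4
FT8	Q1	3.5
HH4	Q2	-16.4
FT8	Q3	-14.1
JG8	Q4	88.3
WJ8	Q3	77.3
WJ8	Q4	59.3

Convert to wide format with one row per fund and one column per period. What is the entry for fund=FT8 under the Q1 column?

3.5

Wide layout: rows indexed by fund, columns are the 4 distinct period values (Q1, Q2, Q3, Q4).
Cell (fund=FT8, period=Q1) draws from the long row where fund=FT8 and period=Q1, which has return_pct=3.5.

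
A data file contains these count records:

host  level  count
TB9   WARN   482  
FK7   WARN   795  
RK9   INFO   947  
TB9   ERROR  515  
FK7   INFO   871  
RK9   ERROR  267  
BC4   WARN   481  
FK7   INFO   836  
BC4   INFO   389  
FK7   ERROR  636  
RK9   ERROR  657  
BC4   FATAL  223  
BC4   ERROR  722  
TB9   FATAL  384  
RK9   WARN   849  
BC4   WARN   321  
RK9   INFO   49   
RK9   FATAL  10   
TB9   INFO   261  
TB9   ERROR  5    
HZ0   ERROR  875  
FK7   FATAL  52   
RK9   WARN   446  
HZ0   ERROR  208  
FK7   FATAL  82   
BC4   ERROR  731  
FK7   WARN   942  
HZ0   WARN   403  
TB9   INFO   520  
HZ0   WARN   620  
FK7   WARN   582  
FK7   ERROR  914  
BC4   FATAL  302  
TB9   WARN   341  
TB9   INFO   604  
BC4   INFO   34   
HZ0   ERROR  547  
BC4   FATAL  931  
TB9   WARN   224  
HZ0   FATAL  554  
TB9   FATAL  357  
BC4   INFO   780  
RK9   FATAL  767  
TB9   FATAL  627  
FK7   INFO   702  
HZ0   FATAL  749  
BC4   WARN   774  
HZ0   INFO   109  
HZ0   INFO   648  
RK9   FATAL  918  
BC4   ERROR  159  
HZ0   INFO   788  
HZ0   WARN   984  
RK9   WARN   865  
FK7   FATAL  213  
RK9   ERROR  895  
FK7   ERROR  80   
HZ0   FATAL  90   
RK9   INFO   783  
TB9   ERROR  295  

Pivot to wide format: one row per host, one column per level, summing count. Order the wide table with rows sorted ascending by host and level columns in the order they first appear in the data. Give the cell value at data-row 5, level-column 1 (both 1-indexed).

1047

With rows sorted ascending by host, row 5 is host=TB9. level columns in first-appearance order: WARN, INFO, ERROR, FATAL; column 1 is WARN.
Long rows with host=TB9, level=WARN: 482 + 341 + 224 = 1047.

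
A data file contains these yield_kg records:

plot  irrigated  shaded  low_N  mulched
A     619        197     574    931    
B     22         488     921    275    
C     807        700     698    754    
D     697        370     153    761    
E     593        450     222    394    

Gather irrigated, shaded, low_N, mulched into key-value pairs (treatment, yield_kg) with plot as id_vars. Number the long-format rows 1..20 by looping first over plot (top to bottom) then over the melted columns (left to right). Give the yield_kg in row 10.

700

20 rows total (5 × 4). Row 10: index ⌊(10-1)/4⌋ = 2 into plot → C; (10-1) mod 4 = 1 into the melted columns → shaded.
So row 10 is (C, shaded, 700); yield_kg = 700.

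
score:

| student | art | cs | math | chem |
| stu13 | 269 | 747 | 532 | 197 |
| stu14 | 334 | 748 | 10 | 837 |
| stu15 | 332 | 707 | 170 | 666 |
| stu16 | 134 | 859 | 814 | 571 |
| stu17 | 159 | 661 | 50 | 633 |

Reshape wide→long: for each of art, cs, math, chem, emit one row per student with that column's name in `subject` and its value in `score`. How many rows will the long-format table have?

20

5 student values × 4 melted columns = 20 rows.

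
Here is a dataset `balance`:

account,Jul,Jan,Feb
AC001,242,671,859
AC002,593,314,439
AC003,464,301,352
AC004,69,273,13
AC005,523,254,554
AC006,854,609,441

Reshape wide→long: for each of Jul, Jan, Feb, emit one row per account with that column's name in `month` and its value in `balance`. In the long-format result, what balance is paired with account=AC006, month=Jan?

609

Unpivoting turns each (account, wide-column) pair into one long row.
The wide cell at row AC006, column Jan holds 609, so the long row (AC006, Jan) has balance=609.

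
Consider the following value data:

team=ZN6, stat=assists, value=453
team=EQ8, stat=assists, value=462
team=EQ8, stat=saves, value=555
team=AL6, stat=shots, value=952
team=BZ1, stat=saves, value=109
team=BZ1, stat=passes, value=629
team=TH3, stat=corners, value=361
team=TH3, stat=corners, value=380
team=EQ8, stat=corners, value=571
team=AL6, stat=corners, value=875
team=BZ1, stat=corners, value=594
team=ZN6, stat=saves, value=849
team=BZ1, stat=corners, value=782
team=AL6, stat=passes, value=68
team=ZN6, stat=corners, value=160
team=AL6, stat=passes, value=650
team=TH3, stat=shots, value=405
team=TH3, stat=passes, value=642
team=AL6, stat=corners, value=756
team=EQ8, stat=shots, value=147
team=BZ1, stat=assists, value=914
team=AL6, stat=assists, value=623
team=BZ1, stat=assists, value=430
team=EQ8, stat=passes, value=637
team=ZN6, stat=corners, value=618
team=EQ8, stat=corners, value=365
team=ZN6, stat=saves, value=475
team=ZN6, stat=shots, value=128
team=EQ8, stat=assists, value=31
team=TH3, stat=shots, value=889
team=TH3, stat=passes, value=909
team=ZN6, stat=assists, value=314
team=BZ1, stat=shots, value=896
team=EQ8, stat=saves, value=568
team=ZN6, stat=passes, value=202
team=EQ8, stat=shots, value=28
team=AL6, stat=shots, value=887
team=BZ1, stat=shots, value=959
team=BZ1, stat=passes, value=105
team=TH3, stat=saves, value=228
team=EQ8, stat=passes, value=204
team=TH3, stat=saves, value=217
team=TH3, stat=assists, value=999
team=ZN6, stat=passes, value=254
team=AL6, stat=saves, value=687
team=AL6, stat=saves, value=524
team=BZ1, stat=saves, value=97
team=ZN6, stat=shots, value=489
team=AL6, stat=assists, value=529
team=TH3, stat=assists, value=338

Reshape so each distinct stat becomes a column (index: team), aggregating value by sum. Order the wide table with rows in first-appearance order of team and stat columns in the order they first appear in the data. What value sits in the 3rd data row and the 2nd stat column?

1211

With rows in first-appearance order of team, row 3 is team=AL6. stat columns in first-appearance order: assists, saves, shots, passes, corners; column 2 is saves.
Long rows with team=AL6, stat=saves: 687 + 524 = 1211.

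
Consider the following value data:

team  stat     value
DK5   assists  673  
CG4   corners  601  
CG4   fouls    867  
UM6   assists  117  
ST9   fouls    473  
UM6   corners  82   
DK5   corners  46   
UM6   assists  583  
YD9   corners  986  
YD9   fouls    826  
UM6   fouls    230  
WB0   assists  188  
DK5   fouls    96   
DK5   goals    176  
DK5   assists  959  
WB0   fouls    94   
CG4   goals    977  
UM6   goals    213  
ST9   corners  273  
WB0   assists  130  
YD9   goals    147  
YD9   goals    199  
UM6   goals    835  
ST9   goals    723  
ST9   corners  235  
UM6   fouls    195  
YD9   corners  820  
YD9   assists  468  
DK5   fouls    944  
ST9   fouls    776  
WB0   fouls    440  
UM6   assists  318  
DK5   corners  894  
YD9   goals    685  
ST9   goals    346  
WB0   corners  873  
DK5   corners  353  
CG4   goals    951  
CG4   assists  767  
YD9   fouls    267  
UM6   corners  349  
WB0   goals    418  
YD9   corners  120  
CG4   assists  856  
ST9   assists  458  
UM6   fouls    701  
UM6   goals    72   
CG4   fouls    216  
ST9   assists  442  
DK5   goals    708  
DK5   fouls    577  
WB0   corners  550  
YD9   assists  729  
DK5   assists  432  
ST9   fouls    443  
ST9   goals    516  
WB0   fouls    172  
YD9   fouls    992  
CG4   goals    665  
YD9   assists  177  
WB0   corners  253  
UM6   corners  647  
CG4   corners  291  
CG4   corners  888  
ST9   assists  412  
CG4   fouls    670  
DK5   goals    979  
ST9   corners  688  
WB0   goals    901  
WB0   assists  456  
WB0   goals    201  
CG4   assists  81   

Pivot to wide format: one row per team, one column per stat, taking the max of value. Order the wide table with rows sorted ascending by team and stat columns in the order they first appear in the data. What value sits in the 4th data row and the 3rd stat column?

With rows sorted ascending by team, row 4 is team=UM6. stat columns in first-appearance order: assists, corners, fouls, goals; column 3 is fouls.
Long rows with team=UM6, stat=fouls: max(230, 195, 701) = 701.

701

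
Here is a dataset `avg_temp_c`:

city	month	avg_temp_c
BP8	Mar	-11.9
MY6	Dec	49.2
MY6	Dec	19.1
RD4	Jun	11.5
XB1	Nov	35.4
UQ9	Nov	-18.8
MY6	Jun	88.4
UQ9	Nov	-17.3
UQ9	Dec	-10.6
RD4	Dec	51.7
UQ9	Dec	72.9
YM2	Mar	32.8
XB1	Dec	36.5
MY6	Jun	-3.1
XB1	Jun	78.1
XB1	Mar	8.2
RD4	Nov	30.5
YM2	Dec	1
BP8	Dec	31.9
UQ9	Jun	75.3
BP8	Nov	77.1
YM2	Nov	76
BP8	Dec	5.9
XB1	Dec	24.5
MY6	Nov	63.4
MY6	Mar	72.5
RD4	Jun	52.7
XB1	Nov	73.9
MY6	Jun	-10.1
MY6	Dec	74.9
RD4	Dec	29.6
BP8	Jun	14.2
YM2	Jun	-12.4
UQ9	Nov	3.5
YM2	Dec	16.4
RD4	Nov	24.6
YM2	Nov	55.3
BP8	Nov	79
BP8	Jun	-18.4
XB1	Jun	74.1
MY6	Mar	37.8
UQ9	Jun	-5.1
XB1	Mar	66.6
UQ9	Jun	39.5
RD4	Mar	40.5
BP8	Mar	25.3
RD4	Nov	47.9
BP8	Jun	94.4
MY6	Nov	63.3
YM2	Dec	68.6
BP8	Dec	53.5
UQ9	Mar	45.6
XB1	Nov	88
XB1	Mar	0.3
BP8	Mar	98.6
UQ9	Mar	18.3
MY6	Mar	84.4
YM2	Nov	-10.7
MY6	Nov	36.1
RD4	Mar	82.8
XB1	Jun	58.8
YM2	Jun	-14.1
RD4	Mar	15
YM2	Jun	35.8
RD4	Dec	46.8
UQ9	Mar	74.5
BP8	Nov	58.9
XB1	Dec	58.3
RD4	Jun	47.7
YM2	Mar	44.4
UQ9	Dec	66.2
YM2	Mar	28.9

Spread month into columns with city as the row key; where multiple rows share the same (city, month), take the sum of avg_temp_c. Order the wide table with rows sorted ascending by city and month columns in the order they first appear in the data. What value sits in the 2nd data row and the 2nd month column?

With rows sorted ascending by city, row 2 is city=MY6. month columns in first-appearance order: Mar, Dec, Jun, Nov; column 2 is Dec.
Long rows with city=MY6, month=Dec: 49.2 + 19.1 + 74.9 = 143.2.

143.2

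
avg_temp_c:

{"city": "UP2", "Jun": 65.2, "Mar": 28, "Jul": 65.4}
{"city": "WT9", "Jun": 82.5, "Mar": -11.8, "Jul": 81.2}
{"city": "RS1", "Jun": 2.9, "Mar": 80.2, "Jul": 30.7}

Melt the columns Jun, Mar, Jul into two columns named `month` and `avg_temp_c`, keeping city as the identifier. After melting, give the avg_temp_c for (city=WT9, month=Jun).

Unpivoting turns each (city, wide-column) pair into one long row.
The wide cell at row WT9, column Jun holds 82.5, so the long row (WT9, Jun) has avg_temp_c=82.5.

82.5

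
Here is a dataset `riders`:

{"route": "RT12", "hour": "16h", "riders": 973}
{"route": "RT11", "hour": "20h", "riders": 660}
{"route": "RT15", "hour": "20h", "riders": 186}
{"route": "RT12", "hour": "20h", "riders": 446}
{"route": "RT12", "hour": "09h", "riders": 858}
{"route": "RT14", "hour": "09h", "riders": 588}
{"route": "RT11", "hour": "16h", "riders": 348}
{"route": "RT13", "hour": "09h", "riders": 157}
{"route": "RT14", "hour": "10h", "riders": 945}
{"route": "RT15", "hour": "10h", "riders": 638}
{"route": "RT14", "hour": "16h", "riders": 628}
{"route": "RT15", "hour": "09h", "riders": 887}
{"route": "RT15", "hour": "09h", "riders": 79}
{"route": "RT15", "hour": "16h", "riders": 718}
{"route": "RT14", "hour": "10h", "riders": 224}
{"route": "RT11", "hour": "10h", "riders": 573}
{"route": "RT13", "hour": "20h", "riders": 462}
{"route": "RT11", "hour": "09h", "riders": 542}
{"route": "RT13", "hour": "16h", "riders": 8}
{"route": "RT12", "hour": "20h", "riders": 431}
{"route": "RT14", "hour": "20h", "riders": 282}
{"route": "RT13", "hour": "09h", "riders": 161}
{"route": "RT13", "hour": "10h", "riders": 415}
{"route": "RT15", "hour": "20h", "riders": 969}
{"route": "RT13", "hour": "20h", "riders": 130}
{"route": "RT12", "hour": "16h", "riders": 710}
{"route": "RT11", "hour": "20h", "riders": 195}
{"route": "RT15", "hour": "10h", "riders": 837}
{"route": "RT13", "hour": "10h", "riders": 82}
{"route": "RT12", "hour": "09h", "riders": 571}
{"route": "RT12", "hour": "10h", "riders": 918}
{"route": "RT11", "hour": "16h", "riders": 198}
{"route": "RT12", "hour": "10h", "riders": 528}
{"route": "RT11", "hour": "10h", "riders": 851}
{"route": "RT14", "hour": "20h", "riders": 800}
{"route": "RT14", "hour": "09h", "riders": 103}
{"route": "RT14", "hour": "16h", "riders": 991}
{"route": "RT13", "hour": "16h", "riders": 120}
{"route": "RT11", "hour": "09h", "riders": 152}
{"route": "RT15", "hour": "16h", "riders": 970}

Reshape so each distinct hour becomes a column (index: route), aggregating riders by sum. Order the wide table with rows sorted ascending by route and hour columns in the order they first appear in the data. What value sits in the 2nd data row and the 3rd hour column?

1429

With rows sorted ascending by route, row 2 is route=RT12. hour columns in first-appearance order: 16h, 20h, 09h, 10h; column 3 is 09h.
Long rows with route=RT12, hour=09h: 858 + 571 = 1429.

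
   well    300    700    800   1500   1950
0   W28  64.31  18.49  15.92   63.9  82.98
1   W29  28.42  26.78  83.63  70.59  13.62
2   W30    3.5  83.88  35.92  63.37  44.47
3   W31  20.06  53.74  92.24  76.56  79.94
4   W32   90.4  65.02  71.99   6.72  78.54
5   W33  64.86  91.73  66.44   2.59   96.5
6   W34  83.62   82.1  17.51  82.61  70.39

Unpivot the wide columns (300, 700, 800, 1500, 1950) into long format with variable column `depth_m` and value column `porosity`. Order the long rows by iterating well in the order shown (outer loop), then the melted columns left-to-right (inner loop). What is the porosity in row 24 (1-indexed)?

35 rows total (7 × 5). Row 24: index ⌊(24-1)/5⌋ = 4 into well → W32; (24-1) mod 5 = 3 into the melted columns → 1500.
So row 24 is (W32, 1500, 6.72); porosity = 6.72.

6.72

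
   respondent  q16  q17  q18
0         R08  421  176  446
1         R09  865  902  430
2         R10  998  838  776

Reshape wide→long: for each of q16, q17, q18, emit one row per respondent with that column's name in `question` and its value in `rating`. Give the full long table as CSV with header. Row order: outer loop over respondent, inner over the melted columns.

respondent,question,rating
R08,q16,421
R08,q17,176
R08,q18,446
R09,q16,865
R09,q17,902
R09,q18,430
R10,q16,998
R10,q17,838
R10,q18,776

Each (respondent, column) pair becomes one row: 3 × 3 = 9 rows.
For example, (R08, q16) → rating=421.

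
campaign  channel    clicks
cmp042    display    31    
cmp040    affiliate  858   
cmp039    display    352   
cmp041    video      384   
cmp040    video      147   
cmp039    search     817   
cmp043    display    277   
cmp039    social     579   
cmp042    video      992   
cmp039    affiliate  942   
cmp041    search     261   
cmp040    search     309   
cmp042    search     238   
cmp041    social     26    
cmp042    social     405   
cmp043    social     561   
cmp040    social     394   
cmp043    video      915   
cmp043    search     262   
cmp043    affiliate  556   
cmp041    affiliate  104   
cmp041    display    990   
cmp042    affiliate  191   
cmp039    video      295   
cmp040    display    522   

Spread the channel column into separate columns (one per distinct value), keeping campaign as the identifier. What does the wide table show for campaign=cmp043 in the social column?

561

Wide layout: rows indexed by campaign, columns are the 5 distinct channel values (display, affiliate, video, search, social).
Cell (campaign=cmp043, channel=social) draws from the long row where campaign=cmp043 and channel=social, which has clicks=561.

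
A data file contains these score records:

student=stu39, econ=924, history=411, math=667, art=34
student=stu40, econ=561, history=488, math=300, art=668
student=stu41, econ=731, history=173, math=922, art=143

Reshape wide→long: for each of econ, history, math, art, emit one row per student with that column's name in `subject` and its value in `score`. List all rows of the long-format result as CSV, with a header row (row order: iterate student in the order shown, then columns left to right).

student,subject,score
stu39,econ,924
stu39,history,411
stu39,math,667
stu39,art,34
stu40,econ,561
stu40,history,488
stu40,math,300
stu40,art,668
stu41,econ,731
stu41,history,173
stu41,math,922
stu41,art,143

Each (student, column) pair becomes one row: 3 × 4 = 12 rows.
For example, (stu39, econ) → score=924.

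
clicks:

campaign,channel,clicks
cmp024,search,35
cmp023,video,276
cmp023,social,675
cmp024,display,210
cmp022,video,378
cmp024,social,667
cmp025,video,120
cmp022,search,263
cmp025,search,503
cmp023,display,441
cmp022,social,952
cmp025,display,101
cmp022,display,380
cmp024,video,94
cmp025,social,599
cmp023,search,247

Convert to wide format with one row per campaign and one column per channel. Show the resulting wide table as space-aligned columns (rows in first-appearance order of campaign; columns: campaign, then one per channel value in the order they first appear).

campaign  search  video  social  display
cmp024    35      94     667     210    
cmp023    247     276    675     441    
cmp022    263     378    952     380    
cmp025    503     120    599     101    

Columns: campaign plus the 4 distinct channel values (search, video, social, display).
For example, row cmp024 column search takes clicks=35 from the long row (cmp024, search).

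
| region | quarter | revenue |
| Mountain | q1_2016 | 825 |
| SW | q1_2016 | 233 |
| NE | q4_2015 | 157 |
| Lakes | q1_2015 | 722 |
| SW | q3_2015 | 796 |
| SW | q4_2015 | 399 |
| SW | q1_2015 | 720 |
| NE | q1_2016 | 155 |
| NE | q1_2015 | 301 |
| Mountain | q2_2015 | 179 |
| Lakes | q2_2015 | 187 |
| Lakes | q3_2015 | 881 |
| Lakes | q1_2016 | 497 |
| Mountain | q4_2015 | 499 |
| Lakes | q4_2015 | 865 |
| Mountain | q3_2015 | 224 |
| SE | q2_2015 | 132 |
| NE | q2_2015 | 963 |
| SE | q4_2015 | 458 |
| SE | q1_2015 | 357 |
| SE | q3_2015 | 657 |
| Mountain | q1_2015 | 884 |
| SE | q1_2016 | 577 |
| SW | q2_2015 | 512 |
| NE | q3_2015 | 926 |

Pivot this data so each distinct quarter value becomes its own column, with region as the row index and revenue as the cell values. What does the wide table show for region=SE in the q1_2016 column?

Wide layout: rows indexed by region, columns are the 5 distinct quarter values (q1_2016, q4_2015, q1_2015, q3_2015, q2_2015).
Cell (region=SE, quarter=q1_2016) draws from the long row where region=SE and quarter=q1_2016, which has revenue=577.

577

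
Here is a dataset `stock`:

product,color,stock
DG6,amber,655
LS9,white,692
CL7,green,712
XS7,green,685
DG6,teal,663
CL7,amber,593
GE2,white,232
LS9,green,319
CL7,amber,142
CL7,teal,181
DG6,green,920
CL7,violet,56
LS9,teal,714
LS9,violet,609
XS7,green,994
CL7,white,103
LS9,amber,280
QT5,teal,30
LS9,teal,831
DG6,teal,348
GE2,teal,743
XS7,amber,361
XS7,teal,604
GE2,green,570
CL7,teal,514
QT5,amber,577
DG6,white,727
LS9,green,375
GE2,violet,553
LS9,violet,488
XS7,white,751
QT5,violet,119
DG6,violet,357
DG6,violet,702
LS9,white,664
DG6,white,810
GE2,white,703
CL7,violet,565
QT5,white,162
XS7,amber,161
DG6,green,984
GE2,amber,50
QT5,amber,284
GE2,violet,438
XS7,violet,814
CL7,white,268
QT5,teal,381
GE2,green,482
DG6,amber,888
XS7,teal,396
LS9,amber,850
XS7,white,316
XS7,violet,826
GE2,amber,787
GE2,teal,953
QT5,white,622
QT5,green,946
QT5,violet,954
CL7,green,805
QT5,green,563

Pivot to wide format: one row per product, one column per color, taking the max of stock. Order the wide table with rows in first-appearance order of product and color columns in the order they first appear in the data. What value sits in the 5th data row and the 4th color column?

953

With rows in first-appearance order of product, row 5 is product=GE2. color columns in first-appearance order: amber, white, green, teal, violet; column 4 is teal.
Long rows with product=GE2, color=teal: max(743, 953) = 953.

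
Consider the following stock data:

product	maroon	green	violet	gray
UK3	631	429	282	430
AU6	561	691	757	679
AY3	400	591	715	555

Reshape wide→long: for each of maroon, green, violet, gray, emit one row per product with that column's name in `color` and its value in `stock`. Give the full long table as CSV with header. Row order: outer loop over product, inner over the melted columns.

product,color,stock
UK3,maroon,631
UK3,green,429
UK3,violet,282
UK3,gray,430
AU6,maroon,561
AU6,green,691
AU6,violet,757
AU6,gray,679
AY3,maroon,400
AY3,green,591
AY3,violet,715
AY3,gray,555

Each (product, column) pair becomes one row: 3 × 4 = 12 rows.
For example, (UK3, maroon) → stock=631.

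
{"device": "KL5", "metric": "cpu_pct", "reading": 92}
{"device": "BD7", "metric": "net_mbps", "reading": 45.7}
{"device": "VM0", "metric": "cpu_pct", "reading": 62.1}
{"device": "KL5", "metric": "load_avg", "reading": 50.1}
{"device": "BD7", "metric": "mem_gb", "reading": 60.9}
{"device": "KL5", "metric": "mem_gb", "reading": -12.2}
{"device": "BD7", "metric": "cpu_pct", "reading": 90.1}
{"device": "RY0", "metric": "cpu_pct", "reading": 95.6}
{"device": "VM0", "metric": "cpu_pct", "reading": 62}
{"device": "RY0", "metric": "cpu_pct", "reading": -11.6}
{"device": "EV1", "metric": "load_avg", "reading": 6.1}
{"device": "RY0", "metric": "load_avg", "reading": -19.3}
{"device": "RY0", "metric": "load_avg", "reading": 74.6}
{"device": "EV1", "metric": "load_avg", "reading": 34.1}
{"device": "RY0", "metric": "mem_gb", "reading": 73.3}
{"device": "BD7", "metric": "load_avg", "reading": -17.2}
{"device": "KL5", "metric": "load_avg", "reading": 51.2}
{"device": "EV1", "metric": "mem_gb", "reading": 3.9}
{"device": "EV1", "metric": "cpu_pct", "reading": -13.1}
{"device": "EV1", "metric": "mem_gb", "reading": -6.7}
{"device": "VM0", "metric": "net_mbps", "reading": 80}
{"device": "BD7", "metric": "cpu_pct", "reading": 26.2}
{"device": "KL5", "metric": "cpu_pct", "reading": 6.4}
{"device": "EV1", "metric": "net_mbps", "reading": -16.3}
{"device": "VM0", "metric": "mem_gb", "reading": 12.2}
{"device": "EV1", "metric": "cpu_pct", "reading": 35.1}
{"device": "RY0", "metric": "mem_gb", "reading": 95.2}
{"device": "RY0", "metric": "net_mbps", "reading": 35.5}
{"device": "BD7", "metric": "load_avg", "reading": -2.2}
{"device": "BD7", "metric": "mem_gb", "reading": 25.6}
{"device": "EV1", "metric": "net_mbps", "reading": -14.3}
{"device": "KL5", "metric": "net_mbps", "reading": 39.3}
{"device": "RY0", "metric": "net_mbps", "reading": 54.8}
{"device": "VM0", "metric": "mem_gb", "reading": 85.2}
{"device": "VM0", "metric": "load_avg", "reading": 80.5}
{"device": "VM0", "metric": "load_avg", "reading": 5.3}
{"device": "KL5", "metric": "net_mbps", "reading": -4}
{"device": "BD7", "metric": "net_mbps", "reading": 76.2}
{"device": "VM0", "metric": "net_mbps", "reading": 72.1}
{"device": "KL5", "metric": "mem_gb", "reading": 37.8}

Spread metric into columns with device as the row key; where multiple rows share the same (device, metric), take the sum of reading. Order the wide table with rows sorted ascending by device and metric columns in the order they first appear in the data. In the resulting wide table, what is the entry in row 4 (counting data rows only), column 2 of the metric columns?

With rows sorted ascending by device, row 4 is device=RY0. metric columns in first-appearance order: cpu_pct, net_mbps, load_avg, mem_gb; column 2 is net_mbps.
Long rows with device=RY0, metric=net_mbps: 35.5 + 54.8 = 90.3.

90.3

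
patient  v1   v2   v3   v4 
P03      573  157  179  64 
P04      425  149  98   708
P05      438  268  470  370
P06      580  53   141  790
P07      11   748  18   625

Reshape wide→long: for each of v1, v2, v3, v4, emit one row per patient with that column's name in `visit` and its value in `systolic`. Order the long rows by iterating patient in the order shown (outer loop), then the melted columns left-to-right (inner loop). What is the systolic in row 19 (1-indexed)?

20 rows total (5 × 4). Row 19: index ⌊(19-1)/4⌋ = 4 into patient → P07; (19-1) mod 4 = 2 into the melted columns → v3.
So row 19 is (P07, v3, 18); systolic = 18.

18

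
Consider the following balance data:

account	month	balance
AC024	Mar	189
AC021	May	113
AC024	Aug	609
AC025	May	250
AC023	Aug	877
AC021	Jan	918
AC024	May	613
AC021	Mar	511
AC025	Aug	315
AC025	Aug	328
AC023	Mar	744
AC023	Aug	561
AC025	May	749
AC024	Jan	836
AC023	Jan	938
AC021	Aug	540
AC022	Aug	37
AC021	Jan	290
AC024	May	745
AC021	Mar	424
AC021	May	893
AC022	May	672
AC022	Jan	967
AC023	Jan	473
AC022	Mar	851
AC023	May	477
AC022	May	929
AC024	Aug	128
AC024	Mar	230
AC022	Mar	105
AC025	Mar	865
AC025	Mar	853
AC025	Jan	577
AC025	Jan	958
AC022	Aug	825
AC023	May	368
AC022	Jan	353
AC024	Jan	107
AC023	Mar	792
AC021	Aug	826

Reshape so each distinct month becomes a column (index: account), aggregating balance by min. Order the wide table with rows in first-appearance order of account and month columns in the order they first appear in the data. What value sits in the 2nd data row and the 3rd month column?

With rows in first-appearance order of account, row 2 is account=AC021. month columns in first-appearance order: Mar, May, Aug, Jan; column 3 is Aug.
Long rows with account=AC021, month=Aug: min(540, 826) = 540.

540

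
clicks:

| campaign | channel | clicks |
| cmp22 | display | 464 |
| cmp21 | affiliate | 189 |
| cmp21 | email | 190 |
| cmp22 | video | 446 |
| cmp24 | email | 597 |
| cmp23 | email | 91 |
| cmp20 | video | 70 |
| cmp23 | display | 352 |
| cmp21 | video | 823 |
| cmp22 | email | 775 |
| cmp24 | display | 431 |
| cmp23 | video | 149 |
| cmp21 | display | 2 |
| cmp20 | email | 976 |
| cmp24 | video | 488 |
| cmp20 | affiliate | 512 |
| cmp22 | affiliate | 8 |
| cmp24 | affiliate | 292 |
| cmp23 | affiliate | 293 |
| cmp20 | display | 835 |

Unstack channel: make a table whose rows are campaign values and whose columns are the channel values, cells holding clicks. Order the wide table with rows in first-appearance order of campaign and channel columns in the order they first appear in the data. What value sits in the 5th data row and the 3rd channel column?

976

With rows in first-appearance order of campaign, row 5 is campaign=cmp20. channel columns in first-appearance order: display, affiliate, email, video; column 3 is email.
Long rows with campaign=cmp20, channel=email: clicks = 976.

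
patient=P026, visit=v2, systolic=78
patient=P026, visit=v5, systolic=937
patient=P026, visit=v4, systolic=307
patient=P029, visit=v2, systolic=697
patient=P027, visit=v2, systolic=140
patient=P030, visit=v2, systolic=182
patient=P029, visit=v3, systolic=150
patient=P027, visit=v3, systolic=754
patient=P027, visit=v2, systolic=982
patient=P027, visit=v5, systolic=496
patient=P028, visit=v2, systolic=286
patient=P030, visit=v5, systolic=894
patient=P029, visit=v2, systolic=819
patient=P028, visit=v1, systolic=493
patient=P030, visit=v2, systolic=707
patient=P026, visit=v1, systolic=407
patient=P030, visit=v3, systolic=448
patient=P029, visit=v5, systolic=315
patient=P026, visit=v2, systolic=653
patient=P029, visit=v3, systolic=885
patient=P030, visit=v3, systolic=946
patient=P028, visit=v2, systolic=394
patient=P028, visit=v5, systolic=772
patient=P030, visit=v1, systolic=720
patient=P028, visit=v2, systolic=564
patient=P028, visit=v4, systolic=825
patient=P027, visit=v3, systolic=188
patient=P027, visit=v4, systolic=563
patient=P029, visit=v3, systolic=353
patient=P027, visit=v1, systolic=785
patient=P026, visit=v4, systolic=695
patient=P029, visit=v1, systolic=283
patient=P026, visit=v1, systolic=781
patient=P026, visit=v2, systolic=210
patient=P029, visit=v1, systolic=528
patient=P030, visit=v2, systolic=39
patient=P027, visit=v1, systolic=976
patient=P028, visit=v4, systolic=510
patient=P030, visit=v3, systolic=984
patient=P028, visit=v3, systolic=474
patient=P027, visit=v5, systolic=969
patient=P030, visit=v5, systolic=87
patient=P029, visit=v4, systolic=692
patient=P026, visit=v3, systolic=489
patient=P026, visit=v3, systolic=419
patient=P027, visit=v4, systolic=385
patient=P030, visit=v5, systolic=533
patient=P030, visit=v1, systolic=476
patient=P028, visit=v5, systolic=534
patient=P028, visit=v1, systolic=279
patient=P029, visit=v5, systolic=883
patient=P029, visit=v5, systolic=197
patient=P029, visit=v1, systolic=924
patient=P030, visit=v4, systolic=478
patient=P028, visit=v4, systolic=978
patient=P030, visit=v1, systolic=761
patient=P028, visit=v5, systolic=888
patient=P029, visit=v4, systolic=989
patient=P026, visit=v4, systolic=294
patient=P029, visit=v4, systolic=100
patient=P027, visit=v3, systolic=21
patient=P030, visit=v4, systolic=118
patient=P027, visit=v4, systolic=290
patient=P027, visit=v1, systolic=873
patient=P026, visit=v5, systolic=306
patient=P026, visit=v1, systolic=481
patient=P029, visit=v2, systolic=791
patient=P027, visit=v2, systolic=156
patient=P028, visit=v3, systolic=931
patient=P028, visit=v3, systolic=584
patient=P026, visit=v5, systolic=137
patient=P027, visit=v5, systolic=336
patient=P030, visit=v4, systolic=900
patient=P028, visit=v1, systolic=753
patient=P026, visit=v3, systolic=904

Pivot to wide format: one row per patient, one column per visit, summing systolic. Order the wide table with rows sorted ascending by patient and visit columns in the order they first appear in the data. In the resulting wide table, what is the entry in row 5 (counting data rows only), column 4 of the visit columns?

With rows sorted ascending by patient, row 5 is patient=P030. visit columns in first-appearance order: v2, v5, v4, v3, v1; column 4 is v3.
Long rows with patient=P030, visit=v3: 448 + 946 + 984 = 2378.

2378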